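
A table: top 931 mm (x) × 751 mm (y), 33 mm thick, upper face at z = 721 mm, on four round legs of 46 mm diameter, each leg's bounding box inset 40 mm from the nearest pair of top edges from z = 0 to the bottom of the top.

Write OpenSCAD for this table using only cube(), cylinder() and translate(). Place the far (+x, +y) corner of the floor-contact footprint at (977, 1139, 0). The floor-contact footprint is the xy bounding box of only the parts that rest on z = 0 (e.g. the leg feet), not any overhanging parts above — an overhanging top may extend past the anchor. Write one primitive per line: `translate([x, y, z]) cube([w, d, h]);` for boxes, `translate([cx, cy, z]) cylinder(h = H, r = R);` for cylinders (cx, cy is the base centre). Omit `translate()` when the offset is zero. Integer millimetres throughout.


// leg_h = 721 - 33 = 688
translate([86, 428, 688]) cube([931, 751, 33]);
translate([149, 491, 0]) cylinder(h = 688, r = 23);
translate([954, 491, 0]) cylinder(h = 688, r = 23);
translate([149, 1116, 0]) cylinder(h = 688, r = 23);
translate([954, 1116, 0]) cylinder(h = 688, r = 23);


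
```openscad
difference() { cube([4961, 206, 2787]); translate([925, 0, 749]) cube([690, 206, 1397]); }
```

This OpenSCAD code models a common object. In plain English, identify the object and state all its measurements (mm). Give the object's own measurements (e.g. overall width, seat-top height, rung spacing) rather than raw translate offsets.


A wall 4961 mm long (x), 206 mm thick (y), 2787 mm tall, with a rectangular window opening cut through it. The opening is 690 mm wide and 1397 mm tall; its sill is at z = 749 mm and its near (−x) edge is 925 mm from the wall's −x end. The opening passes through the full wall thickness.


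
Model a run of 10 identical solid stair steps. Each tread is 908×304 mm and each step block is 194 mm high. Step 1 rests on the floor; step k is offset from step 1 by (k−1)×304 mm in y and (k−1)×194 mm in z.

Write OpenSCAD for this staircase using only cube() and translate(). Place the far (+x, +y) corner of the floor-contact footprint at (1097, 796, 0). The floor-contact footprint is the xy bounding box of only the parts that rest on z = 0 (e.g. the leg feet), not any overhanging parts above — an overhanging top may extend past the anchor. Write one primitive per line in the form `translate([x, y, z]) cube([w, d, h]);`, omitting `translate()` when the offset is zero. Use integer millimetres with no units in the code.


translate([189, 492, 0]) cube([908, 304, 194]);
translate([189, 796, 194]) cube([908, 304, 194]);
translate([189, 1100, 388]) cube([908, 304, 194]);
translate([189, 1404, 582]) cube([908, 304, 194]);
translate([189, 1708, 776]) cube([908, 304, 194]);
translate([189, 2012, 970]) cube([908, 304, 194]);
translate([189, 2316, 1164]) cube([908, 304, 194]);
translate([189, 2620, 1358]) cube([908, 304, 194]);
translate([189, 2924, 1552]) cube([908, 304, 194]);
translate([189, 3228, 1746]) cube([908, 304, 194]);


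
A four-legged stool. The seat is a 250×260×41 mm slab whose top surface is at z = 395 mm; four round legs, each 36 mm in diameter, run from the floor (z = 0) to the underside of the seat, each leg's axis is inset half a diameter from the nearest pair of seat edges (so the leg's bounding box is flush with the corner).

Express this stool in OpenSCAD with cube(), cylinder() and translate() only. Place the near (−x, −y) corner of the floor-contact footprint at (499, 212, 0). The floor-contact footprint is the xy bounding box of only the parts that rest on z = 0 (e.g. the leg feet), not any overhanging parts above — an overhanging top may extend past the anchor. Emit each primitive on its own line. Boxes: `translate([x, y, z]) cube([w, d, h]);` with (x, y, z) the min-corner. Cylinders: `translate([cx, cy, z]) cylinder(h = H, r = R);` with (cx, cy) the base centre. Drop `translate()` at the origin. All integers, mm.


// leg_h = 395 - 41 = 354
translate([499, 212, 354]) cube([250, 260, 41]);
translate([517, 230, 0]) cylinder(h = 354, r = 18);
translate([731, 230, 0]) cylinder(h = 354, r = 18);
translate([517, 454, 0]) cylinder(h = 354, r = 18);
translate([731, 454, 0]) cylinder(h = 354, r = 18);


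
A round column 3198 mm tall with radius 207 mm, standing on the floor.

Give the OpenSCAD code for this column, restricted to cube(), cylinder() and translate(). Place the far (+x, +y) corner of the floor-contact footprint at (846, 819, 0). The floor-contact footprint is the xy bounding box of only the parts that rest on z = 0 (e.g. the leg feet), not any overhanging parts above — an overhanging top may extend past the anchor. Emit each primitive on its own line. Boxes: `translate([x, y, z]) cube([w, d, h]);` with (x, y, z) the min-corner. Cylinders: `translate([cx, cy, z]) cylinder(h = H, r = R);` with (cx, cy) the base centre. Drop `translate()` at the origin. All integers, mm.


translate([639, 612, 0]) cylinder(h = 3198, r = 207);


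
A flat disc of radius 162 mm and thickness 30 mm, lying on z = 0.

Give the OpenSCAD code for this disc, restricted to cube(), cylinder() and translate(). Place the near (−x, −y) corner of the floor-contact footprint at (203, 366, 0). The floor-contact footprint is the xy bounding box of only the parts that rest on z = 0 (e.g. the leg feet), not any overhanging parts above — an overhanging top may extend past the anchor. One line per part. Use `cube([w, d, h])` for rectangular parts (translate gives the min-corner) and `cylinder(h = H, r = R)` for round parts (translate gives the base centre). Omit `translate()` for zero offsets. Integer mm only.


translate([365, 528, 0]) cylinder(h = 30, r = 162);


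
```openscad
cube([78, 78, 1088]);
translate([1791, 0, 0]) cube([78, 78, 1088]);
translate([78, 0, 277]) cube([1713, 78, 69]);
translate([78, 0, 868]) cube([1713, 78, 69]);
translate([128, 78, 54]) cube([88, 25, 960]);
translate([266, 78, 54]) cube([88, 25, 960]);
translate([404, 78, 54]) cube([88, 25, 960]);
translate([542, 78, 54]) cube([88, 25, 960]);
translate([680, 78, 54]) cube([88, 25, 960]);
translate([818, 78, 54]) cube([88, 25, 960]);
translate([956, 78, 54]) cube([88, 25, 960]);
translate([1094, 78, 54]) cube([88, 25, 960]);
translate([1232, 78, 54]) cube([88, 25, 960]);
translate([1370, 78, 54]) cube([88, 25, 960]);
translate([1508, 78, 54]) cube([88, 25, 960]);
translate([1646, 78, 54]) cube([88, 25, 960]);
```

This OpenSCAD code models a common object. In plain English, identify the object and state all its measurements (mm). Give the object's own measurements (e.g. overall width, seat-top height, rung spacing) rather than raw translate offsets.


A fence section. Two 78×78 mm posts, 1088 mm tall, stand on the floor with a clear span of 1713 mm between their inner faces. Two horizontal rails of 78×69 mm section span the gap between the posts with their undersides at z = 277 mm and z = 868 mm, flush with the posts' −y face. 12 pickets, each 88 mm wide, 25 mm thick and 960 mm tall, are fixed to the +y face of the rails with their bottoms at z = 54 mm, spaced across the span with a 50 mm gap after the −x post and between neighbouring pickets, with 57 mm left before the +x post.


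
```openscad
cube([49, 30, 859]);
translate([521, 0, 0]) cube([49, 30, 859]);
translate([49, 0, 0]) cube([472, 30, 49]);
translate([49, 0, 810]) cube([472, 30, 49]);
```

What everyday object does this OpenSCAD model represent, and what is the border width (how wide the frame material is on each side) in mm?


A picture frame. The border width is 49 mm.

Four thin pieces enclosing a rectangular opening — a picture frame. The two full-height stiles are 859 mm tall; the top rail sits at z = 810 and is 49 mm tall, so the border above the opening is 859 − 810 = 49 mm, matching the stile x-width.


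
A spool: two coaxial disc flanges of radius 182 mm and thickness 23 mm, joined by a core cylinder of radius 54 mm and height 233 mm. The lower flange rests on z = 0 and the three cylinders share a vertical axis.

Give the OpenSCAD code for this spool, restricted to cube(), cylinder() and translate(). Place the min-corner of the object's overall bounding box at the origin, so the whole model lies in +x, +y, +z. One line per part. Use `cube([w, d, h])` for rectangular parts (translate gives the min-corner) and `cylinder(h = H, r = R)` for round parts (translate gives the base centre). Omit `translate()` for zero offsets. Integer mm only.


translate([182, 182, 0]) cylinder(h = 23, r = 182);
translate([182, 182, 23]) cylinder(h = 233, r = 54);
translate([182, 182, 256]) cylinder(h = 23, r = 182);


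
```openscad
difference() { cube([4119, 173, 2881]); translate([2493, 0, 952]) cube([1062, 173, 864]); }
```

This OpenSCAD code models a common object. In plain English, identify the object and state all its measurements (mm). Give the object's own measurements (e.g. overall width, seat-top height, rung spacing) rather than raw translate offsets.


A wall 4119 mm long (x), 173 mm thick (y), 2881 mm tall, with a rectangular window opening cut through it. The opening is 1062 mm wide and 864 mm tall; its sill is at z = 952 mm and its near (−x) edge is 2493 mm from the wall's −x end. The opening passes through the full wall thickness.


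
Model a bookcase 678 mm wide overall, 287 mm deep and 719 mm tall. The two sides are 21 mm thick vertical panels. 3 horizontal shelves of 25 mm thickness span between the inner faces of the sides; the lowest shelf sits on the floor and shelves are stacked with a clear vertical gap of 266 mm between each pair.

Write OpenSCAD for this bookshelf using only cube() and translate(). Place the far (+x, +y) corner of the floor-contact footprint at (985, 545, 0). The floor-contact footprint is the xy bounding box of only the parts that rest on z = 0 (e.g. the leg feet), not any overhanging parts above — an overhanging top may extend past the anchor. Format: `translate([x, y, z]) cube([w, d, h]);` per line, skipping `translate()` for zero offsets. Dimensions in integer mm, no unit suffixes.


translate([307, 258, 0]) cube([21, 287, 719]);
translate([964, 258, 0]) cube([21, 287, 719]);
translate([328, 258, 0]) cube([636, 287, 25]);
translate([328, 258, 291]) cube([636, 287, 25]);
translate([328, 258, 582]) cube([636, 287, 25]);


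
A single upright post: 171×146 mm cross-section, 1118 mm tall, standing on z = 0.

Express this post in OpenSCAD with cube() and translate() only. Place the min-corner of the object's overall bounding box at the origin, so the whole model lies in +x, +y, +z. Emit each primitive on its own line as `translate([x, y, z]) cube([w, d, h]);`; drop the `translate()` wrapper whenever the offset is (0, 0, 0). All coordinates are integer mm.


cube([171, 146, 1118]);


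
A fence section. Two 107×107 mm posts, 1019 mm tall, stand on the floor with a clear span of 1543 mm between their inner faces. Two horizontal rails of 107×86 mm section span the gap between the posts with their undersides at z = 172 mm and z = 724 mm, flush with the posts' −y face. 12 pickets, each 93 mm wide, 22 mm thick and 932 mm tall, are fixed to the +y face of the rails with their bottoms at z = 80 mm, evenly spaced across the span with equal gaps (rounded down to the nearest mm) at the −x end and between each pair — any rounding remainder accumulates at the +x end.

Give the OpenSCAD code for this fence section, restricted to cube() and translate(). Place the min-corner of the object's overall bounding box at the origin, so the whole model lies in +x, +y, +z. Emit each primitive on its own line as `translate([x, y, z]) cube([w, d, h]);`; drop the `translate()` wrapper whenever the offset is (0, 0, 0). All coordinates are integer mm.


cube([107, 107, 1019]);
translate([1650, 0, 0]) cube([107, 107, 1019]);
translate([107, 0, 172]) cube([1543, 107, 86]);
translate([107, 0, 724]) cube([1543, 107, 86]);
translate([139, 107, 80]) cube([93, 22, 932]);
translate([264, 107, 80]) cube([93, 22, 932]);
translate([389, 107, 80]) cube([93, 22, 932]);
translate([514, 107, 80]) cube([93, 22, 932]);
translate([639, 107, 80]) cube([93, 22, 932]);
translate([764, 107, 80]) cube([93, 22, 932]);
translate([889, 107, 80]) cube([93, 22, 932]);
translate([1014, 107, 80]) cube([93, 22, 932]);
translate([1139, 107, 80]) cube([93, 22, 932]);
translate([1264, 107, 80]) cube([93, 22, 932]);
translate([1389, 107, 80]) cube([93, 22, 932]);
translate([1514, 107, 80]) cube([93, 22, 932]);


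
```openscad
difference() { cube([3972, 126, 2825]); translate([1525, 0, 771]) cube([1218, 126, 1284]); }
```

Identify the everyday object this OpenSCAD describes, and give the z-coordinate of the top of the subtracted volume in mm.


A wall with a window opening. The window head height is 2055 mm.

A wall with a rectangular opening subtracted — a window. Sill at z = 771, opening 1284 mm tall, so the head is at 771 + 1284 = 2055 mm.


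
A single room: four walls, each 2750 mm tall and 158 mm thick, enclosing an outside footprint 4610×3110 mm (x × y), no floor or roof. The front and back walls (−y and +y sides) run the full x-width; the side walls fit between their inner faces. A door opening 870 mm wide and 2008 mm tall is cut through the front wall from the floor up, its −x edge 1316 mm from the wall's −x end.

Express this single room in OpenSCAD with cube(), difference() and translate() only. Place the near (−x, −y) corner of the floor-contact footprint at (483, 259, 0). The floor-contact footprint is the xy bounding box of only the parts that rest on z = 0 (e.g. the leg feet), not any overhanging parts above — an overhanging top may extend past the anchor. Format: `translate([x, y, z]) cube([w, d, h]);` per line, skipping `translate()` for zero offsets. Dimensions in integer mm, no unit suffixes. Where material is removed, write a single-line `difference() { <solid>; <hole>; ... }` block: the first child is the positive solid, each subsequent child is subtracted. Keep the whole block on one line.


difference() { translate([483, 259, 0]) cube([4610, 158, 2750]); translate([1799, 259, 0]) cube([870, 158, 2008]); }
translate([483, 3211, 0]) cube([4610, 158, 2750]);
translate([483, 417, 0]) cube([158, 2794, 2750]);
translate([4935, 417, 0]) cube([158, 2794, 2750]);


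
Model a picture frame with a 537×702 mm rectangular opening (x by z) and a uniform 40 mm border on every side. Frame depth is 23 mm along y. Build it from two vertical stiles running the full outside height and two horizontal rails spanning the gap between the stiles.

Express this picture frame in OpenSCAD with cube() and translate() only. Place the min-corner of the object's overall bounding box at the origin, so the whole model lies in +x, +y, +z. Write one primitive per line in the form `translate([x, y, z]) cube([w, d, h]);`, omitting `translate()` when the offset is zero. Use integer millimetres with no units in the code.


cube([40, 23, 782]);
translate([577, 0, 0]) cube([40, 23, 782]);
translate([40, 0, 0]) cube([537, 23, 40]);
translate([40, 0, 742]) cube([537, 23, 40]);


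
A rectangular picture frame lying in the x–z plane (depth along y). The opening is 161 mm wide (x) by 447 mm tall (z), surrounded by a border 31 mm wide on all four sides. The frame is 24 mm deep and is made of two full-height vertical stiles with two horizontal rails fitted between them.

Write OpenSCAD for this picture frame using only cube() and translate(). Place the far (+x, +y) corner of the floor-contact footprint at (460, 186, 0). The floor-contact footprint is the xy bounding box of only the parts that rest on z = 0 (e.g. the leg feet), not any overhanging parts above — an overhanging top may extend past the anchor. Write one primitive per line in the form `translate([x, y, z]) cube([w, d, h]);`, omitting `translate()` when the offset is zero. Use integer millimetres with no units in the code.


translate([237, 162, 0]) cube([31, 24, 509]);
translate([429, 162, 0]) cube([31, 24, 509]);
translate([268, 162, 0]) cube([161, 24, 31]);
translate([268, 162, 478]) cube([161, 24, 31]);


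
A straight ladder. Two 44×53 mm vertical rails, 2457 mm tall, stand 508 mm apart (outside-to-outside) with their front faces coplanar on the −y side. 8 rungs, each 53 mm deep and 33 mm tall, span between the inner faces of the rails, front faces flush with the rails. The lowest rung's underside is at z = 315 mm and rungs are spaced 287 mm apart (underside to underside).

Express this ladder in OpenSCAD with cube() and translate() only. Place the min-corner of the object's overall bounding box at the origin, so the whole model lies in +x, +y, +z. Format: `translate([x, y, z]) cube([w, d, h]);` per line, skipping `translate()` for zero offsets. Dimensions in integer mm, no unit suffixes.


cube([44, 53, 2457]);
translate([464, 0, 0]) cube([44, 53, 2457]);
translate([44, 0, 315]) cube([420, 53, 33]);
translate([44, 0, 602]) cube([420, 53, 33]);
translate([44, 0, 889]) cube([420, 53, 33]);
translate([44, 0, 1176]) cube([420, 53, 33]);
translate([44, 0, 1463]) cube([420, 53, 33]);
translate([44, 0, 1750]) cube([420, 53, 33]);
translate([44, 0, 2037]) cube([420, 53, 33]);
translate([44, 0, 2324]) cube([420, 53, 33]);


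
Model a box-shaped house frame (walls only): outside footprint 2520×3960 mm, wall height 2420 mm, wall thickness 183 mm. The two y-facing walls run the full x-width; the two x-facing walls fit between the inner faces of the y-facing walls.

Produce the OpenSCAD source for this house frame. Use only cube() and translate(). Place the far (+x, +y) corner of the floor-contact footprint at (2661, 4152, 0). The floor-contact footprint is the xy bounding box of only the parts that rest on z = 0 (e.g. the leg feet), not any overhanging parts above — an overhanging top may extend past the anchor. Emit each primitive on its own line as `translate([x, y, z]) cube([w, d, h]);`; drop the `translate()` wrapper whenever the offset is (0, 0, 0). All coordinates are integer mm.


translate([141, 192, 0]) cube([2520, 183, 2420]);
translate([141, 3969, 0]) cube([2520, 183, 2420]);
translate([141, 375, 0]) cube([183, 3594, 2420]);
translate([2478, 375, 0]) cube([183, 3594, 2420]);


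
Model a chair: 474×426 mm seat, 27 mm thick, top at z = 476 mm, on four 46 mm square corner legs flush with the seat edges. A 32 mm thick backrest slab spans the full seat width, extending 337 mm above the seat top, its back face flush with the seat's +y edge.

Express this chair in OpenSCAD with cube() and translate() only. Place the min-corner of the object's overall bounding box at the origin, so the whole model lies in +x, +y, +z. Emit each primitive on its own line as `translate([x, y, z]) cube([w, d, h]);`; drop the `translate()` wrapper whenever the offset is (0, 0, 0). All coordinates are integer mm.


translate([0, 0, 449]) cube([474, 426, 27]);
cube([46, 46, 449]);
translate([428, 0, 0]) cube([46, 46, 449]);
translate([0, 380, 0]) cube([46, 46, 449]);
translate([428, 380, 0]) cube([46, 46, 449]);
translate([0, 394, 476]) cube([474, 32, 337]);


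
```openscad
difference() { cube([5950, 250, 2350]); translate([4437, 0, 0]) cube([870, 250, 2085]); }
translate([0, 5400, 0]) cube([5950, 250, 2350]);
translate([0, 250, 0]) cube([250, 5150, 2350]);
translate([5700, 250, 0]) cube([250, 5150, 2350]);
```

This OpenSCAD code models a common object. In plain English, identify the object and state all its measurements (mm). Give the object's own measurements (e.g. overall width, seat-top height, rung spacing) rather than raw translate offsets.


A single room: four walls, each 2350 mm tall and 250 mm thick, enclosing an outside footprint 5950×5650 mm (x × y), no floor or roof. The front and back walls (−y and +y sides) run the full x-width; the side walls fit between their inner faces. A door opening 870 mm wide and 2085 mm tall is cut through the front wall from the floor up, its −x edge 4437 mm from the wall's −x end.


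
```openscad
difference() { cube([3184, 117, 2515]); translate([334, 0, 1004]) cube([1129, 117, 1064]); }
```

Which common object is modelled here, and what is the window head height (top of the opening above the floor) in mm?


A wall with a window opening. The window head height is 2068 mm.

A wall with a rectangular opening subtracted — a window. Sill at z = 1004, opening 1064 mm tall, so the head is at 1004 + 1064 = 2068 mm.


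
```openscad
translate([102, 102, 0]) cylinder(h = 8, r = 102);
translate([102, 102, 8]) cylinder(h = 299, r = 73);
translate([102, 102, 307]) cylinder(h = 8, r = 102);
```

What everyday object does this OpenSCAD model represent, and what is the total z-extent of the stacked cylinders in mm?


A spool. The overall height is 315 mm.

Three coaxial cylinders, large–small–large — a spool. Two 8 mm flanges and a 299 mm core give 8 + 299 + 8 = 315 mm.


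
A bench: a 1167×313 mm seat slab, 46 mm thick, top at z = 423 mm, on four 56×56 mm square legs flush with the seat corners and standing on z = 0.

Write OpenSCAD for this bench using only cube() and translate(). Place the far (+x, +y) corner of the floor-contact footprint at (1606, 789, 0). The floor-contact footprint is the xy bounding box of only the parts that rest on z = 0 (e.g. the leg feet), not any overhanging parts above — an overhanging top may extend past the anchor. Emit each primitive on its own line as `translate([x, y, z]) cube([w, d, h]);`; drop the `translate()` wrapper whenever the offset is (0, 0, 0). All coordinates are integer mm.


translate([439, 476, 377]) cube([1167, 313, 46]);
translate([439, 476, 0]) cube([56, 56, 377]);
translate([439, 733, 0]) cube([56, 56, 377]);
translate([1550, 476, 0]) cube([56, 56, 377]);
translate([1550, 733, 0]) cube([56, 56, 377]);


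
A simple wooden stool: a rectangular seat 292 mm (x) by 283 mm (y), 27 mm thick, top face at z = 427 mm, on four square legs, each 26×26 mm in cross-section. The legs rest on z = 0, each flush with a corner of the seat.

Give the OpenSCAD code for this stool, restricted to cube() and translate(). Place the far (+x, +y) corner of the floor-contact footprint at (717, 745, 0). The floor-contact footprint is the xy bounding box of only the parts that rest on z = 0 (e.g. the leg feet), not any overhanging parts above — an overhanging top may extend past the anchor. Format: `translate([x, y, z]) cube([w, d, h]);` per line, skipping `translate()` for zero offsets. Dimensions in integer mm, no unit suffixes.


translate([425, 462, 400]) cube([292, 283, 27]);
translate([425, 462, 0]) cube([26, 26, 400]);
translate([691, 462, 0]) cube([26, 26, 400]);
translate([425, 719, 0]) cube([26, 26, 400]);
translate([691, 719, 0]) cube([26, 26, 400]);


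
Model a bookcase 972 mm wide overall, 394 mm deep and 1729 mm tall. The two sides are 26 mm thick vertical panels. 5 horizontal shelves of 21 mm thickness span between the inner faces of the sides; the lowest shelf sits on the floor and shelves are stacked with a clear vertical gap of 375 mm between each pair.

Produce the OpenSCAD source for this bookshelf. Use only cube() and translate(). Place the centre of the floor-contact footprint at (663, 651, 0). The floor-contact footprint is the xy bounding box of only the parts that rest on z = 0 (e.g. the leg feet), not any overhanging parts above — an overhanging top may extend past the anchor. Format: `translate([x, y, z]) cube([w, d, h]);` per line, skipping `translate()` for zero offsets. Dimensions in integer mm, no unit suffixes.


translate([177, 454, 0]) cube([26, 394, 1729]);
translate([1123, 454, 0]) cube([26, 394, 1729]);
translate([203, 454, 0]) cube([920, 394, 21]);
translate([203, 454, 396]) cube([920, 394, 21]);
translate([203, 454, 792]) cube([920, 394, 21]);
translate([203, 454, 1188]) cube([920, 394, 21]);
translate([203, 454, 1584]) cube([920, 394, 21]);


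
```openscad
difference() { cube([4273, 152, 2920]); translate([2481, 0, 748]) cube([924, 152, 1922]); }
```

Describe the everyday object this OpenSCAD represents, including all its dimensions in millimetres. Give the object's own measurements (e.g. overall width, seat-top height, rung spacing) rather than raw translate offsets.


A wall 4273 mm long (x), 152 mm thick (y), 2920 mm tall, with a rectangular window opening cut through it. The opening is 924 mm wide and 1922 mm tall; its sill is at z = 748 mm and its near (−x) edge is 2481 mm from the wall's −x end. The opening passes through the full wall thickness.


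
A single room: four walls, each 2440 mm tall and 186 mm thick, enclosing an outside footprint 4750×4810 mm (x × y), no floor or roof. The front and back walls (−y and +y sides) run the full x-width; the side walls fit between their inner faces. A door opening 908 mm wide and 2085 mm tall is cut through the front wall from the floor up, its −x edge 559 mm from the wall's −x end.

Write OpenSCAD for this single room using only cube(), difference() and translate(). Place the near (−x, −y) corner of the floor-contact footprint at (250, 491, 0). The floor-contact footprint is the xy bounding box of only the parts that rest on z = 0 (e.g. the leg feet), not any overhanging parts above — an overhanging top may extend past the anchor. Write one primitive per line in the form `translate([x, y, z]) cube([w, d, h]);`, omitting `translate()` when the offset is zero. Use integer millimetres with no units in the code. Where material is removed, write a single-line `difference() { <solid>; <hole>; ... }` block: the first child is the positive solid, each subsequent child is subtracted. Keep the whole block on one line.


difference() { translate([250, 491, 0]) cube([4750, 186, 2440]); translate([809, 491, 0]) cube([908, 186, 2085]); }
translate([250, 5115, 0]) cube([4750, 186, 2440]);
translate([250, 677, 0]) cube([186, 4438, 2440]);
translate([4814, 677, 0]) cube([186, 4438, 2440]);


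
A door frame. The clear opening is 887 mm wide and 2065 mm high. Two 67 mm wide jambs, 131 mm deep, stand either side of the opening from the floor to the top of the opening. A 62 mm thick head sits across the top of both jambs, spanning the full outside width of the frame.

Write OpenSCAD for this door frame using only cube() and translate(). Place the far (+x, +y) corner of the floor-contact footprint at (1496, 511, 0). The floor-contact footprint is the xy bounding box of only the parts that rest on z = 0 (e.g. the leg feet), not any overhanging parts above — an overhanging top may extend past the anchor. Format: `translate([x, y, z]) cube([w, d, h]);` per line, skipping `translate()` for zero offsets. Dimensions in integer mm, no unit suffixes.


translate([475, 380, 0]) cube([67, 131, 2065]);
translate([1429, 380, 0]) cube([67, 131, 2065]);
translate([475, 380, 2065]) cube([1021, 131, 62]);


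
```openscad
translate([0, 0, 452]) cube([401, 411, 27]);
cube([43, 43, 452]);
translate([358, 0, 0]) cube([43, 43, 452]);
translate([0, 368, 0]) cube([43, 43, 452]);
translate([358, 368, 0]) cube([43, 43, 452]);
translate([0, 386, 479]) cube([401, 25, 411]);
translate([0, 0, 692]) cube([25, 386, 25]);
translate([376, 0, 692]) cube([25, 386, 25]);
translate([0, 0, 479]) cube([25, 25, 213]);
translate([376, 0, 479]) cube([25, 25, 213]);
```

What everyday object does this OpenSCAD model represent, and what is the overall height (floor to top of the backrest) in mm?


A chair. The overall height is 890 mm.

A slab on four corner posts with a tall panel at the back — a chair. The seat slab sits at z = 452 with thickness 27, and the 411 mm backrest starts at the seat top, so the overall height is 452 + 27 + 411 = 890 mm.


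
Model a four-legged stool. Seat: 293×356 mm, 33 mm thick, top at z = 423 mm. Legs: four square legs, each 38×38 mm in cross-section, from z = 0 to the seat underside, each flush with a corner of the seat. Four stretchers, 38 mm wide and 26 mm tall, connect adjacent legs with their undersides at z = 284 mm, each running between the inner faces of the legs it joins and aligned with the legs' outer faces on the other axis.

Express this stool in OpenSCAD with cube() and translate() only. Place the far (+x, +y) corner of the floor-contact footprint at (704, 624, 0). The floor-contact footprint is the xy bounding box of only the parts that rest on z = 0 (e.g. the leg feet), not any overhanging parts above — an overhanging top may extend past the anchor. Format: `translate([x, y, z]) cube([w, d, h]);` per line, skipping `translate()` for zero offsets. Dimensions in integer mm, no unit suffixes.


// leg_h = 423 - 33 = 390
// stretcher span = 293 - 2*38 = 217
translate([411, 268, 390]) cube([293, 356, 33]);
translate([411, 268, 0]) cube([38, 38, 390]);
translate([666, 268, 0]) cube([38, 38, 390]);
translate([411, 586, 0]) cube([38, 38, 390]);
translate([666, 586, 0]) cube([38, 38, 390]);
translate([449, 268, 284]) cube([217, 38, 26]);
translate([449, 586, 284]) cube([217, 38, 26]);
translate([411, 306, 284]) cube([38, 280, 26]);
translate([666, 306, 284]) cube([38, 280, 26]);


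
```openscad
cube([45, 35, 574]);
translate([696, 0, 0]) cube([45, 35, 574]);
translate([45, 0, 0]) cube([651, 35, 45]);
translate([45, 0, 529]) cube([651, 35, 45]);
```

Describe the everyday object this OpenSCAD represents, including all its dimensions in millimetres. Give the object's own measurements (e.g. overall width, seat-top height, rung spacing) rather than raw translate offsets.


A rectangular picture frame lying in the x–z plane (depth along y). The opening is 651 mm wide (x) by 484 mm tall (z), surrounded by a border 45 mm wide on all four sides. The frame is 35 mm deep and is made of two full-height vertical stiles with two horizontal rails fitted between them.


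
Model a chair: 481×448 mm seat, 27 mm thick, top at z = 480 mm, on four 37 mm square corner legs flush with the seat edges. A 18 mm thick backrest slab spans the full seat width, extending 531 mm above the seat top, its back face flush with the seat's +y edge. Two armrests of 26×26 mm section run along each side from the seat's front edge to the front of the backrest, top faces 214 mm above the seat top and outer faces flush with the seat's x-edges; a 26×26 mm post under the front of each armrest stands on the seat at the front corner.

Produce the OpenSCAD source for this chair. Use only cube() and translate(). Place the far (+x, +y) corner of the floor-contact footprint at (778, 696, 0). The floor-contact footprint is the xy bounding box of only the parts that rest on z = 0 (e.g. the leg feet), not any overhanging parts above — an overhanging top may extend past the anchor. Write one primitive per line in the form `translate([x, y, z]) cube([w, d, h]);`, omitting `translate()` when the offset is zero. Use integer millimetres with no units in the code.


translate([297, 248, 453]) cube([481, 448, 27]);
translate([297, 248, 0]) cube([37, 37, 453]);
translate([741, 248, 0]) cube([37, 37, 453]);
translate([297, 659, 0]) cube([37, 37, 453]);
translate([741, 659, 0]) cube([37, 37, 453]);
translate([297, 678, 480]) cube([481, 18, 531]);
translate([297, 248, 668]) cube([26, 430, 26]);
translate([752, 248, 668]) cube([26, 430, 26]);
translate([297, 248, 480]) cube([26, 26, 188]);
translate([752, 248, 480]) cube([26, 26, 188]);


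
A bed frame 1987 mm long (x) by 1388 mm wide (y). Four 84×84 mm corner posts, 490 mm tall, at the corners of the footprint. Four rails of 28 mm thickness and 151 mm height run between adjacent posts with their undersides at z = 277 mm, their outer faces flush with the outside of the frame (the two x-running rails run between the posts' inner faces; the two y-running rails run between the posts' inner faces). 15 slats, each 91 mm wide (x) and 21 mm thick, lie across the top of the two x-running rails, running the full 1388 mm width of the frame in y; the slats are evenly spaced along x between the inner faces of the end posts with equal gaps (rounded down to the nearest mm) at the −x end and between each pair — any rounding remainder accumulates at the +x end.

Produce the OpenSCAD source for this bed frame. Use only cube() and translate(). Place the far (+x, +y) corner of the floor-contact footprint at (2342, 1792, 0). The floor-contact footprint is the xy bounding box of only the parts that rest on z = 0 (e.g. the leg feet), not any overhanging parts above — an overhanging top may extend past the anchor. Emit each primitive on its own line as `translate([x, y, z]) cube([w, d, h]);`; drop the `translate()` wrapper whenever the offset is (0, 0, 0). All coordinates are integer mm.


translate([355, 404, 0]) cube([84, 84, 490]);
translate([355, 1708, 0]) cube([84, 84, 490]);
translate([2258, 404, 0]) cube([84, 84, 490]);
translate([2258, 1708, 0]) cube([84, 84, 490]);
translate([439, 404, 277]) cube([1819, 28, 151]);
translate([439, 1764, 277]) cube([1819, 28, 151]);
translate([355, 488, 277]) cube([28, 1220, 151]);
translate([2314, 488, 277]) cube([28, 1220, 151]);
translate([467, 404, 428]) cube([91, 1388, 21]);
translate([586, 404, 428]) cube([91, 1388, 21]);
translate([705, 404, 428]) cube([91, 1388, 21]);
translate([824, 404, 428]) cube([91, 1388, 21]);
translate([943, 404, 428]) cube([91, 1388, 21]);
translate([1062, 404, 428]) cube([91, 1388, 21]);
translate([1181, 404, 428]) cube([91, 1388, 21]);
translate([1300, 404, 428]) cube([91, 1388, 21]);
translate([1419, 404, 428]) cube([91, 1388, 21]);
translate([1538, 404, 428]) cube([91, 1388, 21]);
translate([1657, 404, 428]) cube([91, 1388, 21]);
translate([1776, 404, 428]) cube([91, 1388, 21]);
translate([1895, 404, 428]) cube([91, 1388, 21]);
translate([2014, 404, 428]) cube([91, 1388, 21]);
translate([2133, 404, 428]) cube([91, 1388, 21]);


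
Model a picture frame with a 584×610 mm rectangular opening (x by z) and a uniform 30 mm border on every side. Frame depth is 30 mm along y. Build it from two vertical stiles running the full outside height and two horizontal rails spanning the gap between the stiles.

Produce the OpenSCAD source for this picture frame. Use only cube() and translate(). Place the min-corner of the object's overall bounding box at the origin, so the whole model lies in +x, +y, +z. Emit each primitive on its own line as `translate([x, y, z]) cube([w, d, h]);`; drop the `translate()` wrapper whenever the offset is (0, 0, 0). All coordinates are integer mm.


cube([30, 30, 670]);
translate([614, 0, 0]) cube([30, 30, 670]);
translate([30, 0, 0]) cube([584, 30, 30]);
translate([30, 0, 640]) cube([584, 30, 30]);


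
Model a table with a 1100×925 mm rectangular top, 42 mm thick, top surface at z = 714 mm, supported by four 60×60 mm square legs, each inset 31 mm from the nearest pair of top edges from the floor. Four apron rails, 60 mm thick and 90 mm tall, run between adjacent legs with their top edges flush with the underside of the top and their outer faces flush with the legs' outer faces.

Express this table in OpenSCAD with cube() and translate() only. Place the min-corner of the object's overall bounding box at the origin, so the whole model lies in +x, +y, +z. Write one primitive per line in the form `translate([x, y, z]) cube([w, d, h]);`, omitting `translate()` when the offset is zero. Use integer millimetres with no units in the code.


// leg_h = 714 - 42 = 672
// apron z = 672 - 90 = 582
translate([0, 0, 672]) cube([1100, 925, 42]);
translate([31, 31, 0]) cube([60, 60, 672]);
translate([1009, 31, 0]) cube([60, 60, 672]);
translate([31, 834, 0]) cube([60, 60, 672]);
translate([1009, 834, 0]) cube([60, 60, 672]);
translate([91, 31, 582]) cube([918, 60, 90]);
translate([91, 834, 582]) cube([918, 60, 90]);
translate([31, 91, 582]) cube([60, 743, 90]);
translate([1009, 91, 582]) cube([60, 743, 90]);


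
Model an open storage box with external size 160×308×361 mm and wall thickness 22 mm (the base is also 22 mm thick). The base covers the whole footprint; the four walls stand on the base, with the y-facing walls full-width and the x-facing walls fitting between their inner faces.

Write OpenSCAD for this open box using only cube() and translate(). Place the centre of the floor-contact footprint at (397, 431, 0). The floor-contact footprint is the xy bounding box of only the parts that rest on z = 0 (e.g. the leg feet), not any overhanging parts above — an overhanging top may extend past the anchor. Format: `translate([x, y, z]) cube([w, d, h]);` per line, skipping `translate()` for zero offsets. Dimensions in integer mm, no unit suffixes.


translate([317, 277, 0]) cube([160, 308, 22]);
translate([317, 277, 22]) cube([160, 22, 339]);
translate([317, 563, 22]) cube([160, 22, 339]);
translate([317, 299, 22]) cube([22, 264, 339]);
translate([455, 299, 22]) cube([22, 264, 339]);


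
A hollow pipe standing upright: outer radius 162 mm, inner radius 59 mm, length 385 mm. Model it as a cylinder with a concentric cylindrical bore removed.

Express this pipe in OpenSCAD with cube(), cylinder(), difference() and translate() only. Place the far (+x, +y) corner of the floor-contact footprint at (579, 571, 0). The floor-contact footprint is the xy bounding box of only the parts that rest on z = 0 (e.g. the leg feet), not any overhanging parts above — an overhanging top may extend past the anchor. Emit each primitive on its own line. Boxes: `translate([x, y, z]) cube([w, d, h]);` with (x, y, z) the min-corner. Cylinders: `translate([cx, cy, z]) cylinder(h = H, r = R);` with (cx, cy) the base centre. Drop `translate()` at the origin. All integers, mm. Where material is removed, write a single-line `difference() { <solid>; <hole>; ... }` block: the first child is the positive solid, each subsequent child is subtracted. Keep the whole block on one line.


difference() { translate([417, 409, 0]) cylinder(h = 385, r = 162); translate([417, 409, 0]) cylinder(h = 385, r = 59); }


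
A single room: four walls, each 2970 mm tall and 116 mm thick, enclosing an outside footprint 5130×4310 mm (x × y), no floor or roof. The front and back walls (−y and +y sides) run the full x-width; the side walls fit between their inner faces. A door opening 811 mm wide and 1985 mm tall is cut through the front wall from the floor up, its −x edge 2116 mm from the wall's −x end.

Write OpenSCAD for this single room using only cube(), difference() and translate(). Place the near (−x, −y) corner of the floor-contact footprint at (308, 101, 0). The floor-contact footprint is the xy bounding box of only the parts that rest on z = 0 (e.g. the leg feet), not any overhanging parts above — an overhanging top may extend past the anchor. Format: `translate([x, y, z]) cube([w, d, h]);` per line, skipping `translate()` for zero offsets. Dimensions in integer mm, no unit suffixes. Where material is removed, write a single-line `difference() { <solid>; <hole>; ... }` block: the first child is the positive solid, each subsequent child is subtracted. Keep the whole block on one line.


difference() { translate([308, 101, 0]) cube([5130, 116, 2970]); translate([2424, 101, 0]) cube([811, 116, 1985]); }
translate([308, 4295, 0]) cube([5130, 116, 2970]);
translate([308, 217, 0]) cube([116, 4078, 2970]);
translate([5322, 217, 0]) cube([116, 4078, 2970]);


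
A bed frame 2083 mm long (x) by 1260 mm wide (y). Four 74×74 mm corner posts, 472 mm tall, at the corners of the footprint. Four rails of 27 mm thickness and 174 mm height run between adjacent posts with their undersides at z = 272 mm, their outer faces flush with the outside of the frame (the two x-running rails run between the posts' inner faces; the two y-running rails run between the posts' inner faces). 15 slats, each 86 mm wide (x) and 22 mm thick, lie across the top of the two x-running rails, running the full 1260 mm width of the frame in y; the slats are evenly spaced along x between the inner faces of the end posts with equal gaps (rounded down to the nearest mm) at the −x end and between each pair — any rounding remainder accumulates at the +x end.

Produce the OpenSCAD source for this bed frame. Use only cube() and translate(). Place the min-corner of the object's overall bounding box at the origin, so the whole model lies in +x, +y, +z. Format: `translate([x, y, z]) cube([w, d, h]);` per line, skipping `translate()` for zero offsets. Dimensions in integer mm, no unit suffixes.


cube([74, 74, 472]);
translate([0, 1186, 0]) cube([74, 74, 472]);
translate([2009, 0, 0]) cube([74, 74, 472]);
translate([2009, 1186, 0]) cube([74, 74, 472]);
translate([74, 0, 272]) cube([1935, 27, 174]);
translate([74, 1233, 272]) cube([1935, 27, 174]);
translate([0, 74, 272]) cube([27, 1112, 174]);
translate([2056, 74, 272]) cube([27, 1112, 174]);
translate([114, 0, 446]) cube([86, 1260, 22]);
translate([240, 0, 446]) cube([86, 1260, 22]);
translate([366, 0, 446]) cube([86, 1260, 22]);
translate([492, 0, 446]) cube([86, 1260, 22]);
translate([618, 0, 446]) cube([86, 1260, 22]);
translate([744, 0, 446]) cube([86, 1260, 22]);
translate([870, 0, 446]) cube([86, 1260, 22]);
translate([996, 0, 446]) cube([86, 1260, 22]);
translate([1122, 0, 446]) cube([86, 1260, 22]);
translate([1248, 0, 446]) cube([86, 1260, 22]);
translate([1374, 0, 446]) cube([86, 1260, 22]);
translate([1500, 0, 446]) cube([86, 1260, 22]);
translate([1626, 0, 446]) cube([86, 1260, 22]);
translate([1752, 0, 446]) cube([86, 1260, 22]);
translate([1878, 0, 446]) cube([86, 1260, 22]);
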